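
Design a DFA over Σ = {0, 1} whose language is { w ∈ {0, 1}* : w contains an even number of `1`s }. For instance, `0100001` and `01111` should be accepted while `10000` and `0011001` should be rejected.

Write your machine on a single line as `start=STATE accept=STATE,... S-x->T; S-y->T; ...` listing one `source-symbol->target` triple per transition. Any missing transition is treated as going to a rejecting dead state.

Keep the running count of `1`s modulo 2: each `1` advances along the cycle q0 → q1 → q0 while other symbols loop. Accept at q0.
A 2-state machine:
        0   1  
>* q0   q0  q1 
   q1   q1  q0 
(> = start, * = accepting)

start=q0; accept=q0; q0-0->q0; q0-1->q1; q1-0->q1; q1-1->q0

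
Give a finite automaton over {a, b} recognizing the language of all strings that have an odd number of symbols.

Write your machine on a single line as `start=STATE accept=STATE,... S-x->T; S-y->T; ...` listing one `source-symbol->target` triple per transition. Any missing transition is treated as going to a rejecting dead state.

start=s0; accept=s1; s0-a->s1; s0-b->s1; s1-a->s0; s1-b->s0

Count input length modulo 2: every symbol advances one step around the cycle s0 → s1 → s0. Accept at s1.
A 2-state machine:
        a   b  
>  s0   s1  s1 
 * s1   s0  s0 
(> = start, * = accepting)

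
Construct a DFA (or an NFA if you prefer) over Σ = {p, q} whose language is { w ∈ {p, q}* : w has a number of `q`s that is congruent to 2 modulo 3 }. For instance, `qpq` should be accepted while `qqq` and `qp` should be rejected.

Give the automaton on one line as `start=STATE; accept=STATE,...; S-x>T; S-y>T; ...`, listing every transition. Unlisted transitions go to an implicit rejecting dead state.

Keep the running count of `q`s modulo 3: each `q` advances along the cycle A → B → C → A while other symbols loop. Accept at C.
       p  q 
>  A   A  B 
   B   B  C 
 * C   C  A 
(> = start, * = accepting)

start=A; accept=C; A-p>A; A-q>B; B-p>B; B-q>C; C-p>C; C-q>A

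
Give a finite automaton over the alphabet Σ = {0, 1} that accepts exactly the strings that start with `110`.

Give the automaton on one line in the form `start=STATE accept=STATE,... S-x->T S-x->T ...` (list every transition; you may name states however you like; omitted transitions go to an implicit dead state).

start=s0 accept=s3 s0-0->s4 s0-1->s1 s1-0->s4 s1-1->s2 s2-0->s3 s2-1->s4 s3-0->s3 s3-1->s3 s4-0->s4 s4-1->s4

Check the first 3 symbols one by one: s0 through s2 record how many have matched `110` so far; any wrong symbol goes to the dead state s4. After all 3 match we enter the accepting sink s3.
A 5-state machine:
        0   1  
>  s0   s4  s1 
   s1   s4  s2 
   s2   s3  s4 
 * s3   s3  s3 
   s4   s4  s4 
(> = start, * = accepting)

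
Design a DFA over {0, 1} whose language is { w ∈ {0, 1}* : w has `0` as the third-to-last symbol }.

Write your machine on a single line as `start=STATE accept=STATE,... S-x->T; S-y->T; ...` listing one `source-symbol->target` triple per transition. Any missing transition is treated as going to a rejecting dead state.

Because acceptance depends on a position counted from the end, the machine has to buffer the most recent 3 symbols. Make each state the string of the last up-to-3 symbols read; on input `x` shift the window left and append `x`. Accept when the buffered window has length 3 and begins with `0`.
A 15-state machine:
          0    1  
>  S0     S1   S2 
   S1     S3   S4 
   S2     S5   S6 
   S3     S7   S8 
   S4     S9  S10 
   S5    S11  S12 
   S6    S13  S14 
 * S7     S7   S8 
 * S8     S9  S10 
 * S9    S11  S12 
 * S10   S13  S14 
   S11    S7   S8 
   S12    S9  S10 
   S13   S11  S12 
   S14   S13  S14 
(> = start, * = accepting)

start=S0; accept=S7,S8,S9,S10; S0-0->S1; S0-1->S2; S1-0->S3; S1-1->S4; S2-0->S5; S2-1->S6; S3-0->S7; S3-1->S8; S4-0->S9; S4-1->S10; S5-0->S11; S5-1->S12; S6-0->S13; S6-1->S14; S7-0->S7; S7-1->S8; S8-0->S9; S8-1->S10; S9-0->S11; S9-1->S12; S10-0->S13; S10-1->S14; S11-0->S7; S11-1->S8; S12-0->S9; S12-1->S10; S13-0->S11; S13-1->S12; S14-0->S13; S14-1->S14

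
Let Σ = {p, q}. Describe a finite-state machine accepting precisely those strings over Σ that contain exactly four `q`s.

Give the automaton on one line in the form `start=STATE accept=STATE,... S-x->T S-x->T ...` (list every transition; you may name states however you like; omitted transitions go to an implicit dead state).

start=s0 accept=s4 s0-p->s0 s0-q->s1 s1-p->s1 s1-q->s2 s2-p->s2 s2-q->s3 s3-p->s3 s3-q->s4 s4-p->s4 s4-q->s5 s5-p->s5 s5-q->s5

Only the number of `q`s matters, and only up to 5. Make a chain s0 → s1 → s2 → s3 → s4 → s5 advanced by each `q` (with s5 absorbing); every other symbol self-loops. The accepting set is {s4}.
6 states suffice.
        p   q  
>  s0   s0  s1 
   s1   s1  s2 
   s2   s2  s3 
   s3   s3  s4 
 * s4   s4  s5 
   s5   s5  s5 
(> = start, * = accepting)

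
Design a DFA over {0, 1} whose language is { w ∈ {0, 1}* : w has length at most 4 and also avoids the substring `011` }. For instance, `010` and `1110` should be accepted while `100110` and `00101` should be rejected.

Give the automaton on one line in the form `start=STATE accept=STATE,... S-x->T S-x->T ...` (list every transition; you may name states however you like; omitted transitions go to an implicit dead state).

Run two small machines in parallel and take their product. One (6 states) tracks the input length, saturating at 5; the other (4 states) tracks partial matches of the forbidden pattern `011`. Each combined state is a pair, one component from each; accept when both components accept. Equivalent product states are then merged.
        0   1  
>* q0   q1  q2 
 * q1   q3  q4 
 * q2   q3  q5 
 * q3   q6  q7 
 * q4   q6  q8 
 * q5   q6  q6 
 * q6   q9  q9 
 * q7   q9  q8 
   q8   q8  q8 
 * q9   q8  q8 
(> = start, * = accepting)

start=q0 accept=q0,q1,q2,q3,q4,q5,q6,q7,q9 q0-0->q1 q0-1->q2 q1-0->q3 q1-1->q4 q2-0->q3 q2-1->q5 q3-0->q6 q3-1->q7 q4-0->q6 q4-1->q8 q5-0->q6 q5-1->q6 q6-0->q9 q6-1->q9 q7-0->q9 q7-1->q8 q8-0->q8 q8-1->q8 q9-0->q8 q9-1->q8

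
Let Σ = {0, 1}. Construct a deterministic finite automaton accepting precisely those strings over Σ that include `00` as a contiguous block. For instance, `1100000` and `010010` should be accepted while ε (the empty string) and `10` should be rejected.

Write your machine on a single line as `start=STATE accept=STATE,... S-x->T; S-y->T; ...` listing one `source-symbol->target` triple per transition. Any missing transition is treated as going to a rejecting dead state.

start=q0; accept=q2; q0-0->q1; q0-1->q0; q1-0->q2; q1-1->q0; q2-0->q2; q2-1->q2

Track how much of `00` has been matched so far: state q0 is no progress, q2 is the absorbing accept state reached once `00` has occurred. Intermediate states record partial matches; on a mismatch, fall back to the longest reusable overlap.
3 states suffice.
        0   1  
>  q0   q1  q0 
   q1   q2  q0 
 * q2   q2  q2 
(> = start, * = accepting)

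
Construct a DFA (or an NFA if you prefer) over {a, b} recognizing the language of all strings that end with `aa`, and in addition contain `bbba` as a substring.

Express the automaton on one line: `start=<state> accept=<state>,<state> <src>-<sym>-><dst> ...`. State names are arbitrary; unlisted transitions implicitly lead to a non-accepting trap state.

Handle the two conditions separately and then intersect. The first has 3 states tracking how much of the suffix `aa` has currently been matched; the second has 5 states tracking whether and how much of `bbba` has been seen. A product state is a pair (one from each), accepting exactly when both do.
        a   b  
>  q0   q1  q2 
   q1   q3  q2 
   q2   q1  q4 
   q3   q3  q2 
   q4   q1  q5 
   q5   q6  q5 
   q6   q7  q8 
 * q7   q7  q8 
   q8   q6  q8 
(> = start, * = accepting)

start=q0 accept=q7 q0-a->q1 q0-b->q2 q1-a->q3 q1-b->q2 q2-a->q1 q2-b->q4 q3-a->q3 q3-b->q2 q4-a->q1 q4-b->q5 q5-a->q6 q5-b->q5 q6-a->q7 q6-b->q8 q7-a->q7 q7-b->q8 q8-a->q6 q8-b->q8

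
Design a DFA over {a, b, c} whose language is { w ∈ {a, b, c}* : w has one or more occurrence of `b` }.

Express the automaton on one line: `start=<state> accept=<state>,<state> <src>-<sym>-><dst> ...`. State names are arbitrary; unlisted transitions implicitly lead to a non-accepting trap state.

start=q0 accept=q1,q2 q0-a->q0 q0-b->q1 q0-c->q0 q1-a->q1 q1-b->q2 q1-c->q1 q2-a->q2 q2-b->q2 q2-c->q2

Count `b`s, saturating at 2: state q0 means no `b` yet, q1 means one `b` seen, q2 means more than one. Each `b` increments (capped at q2); other symbols loop. Accept from {q1, q2}.
With 3 states:
        a   b   c  
>  q0   q0  q1  q0 
 * q1   q1  q2  q1 
 * q2   q2  q2  q2 
(> = start, * = accepting)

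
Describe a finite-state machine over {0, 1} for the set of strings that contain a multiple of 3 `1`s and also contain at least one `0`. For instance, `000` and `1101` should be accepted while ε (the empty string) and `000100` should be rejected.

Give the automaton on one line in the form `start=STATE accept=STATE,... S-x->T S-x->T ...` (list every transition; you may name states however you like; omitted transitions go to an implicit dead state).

Build one automaton per condition and run them in lockstep. The first has 3 states tracking the count of `1`s modulo 3; the second has 3 states tracking the count of `0`s, saturating at 2. A product state is a pair (one from each), accepting exactly when both do. Equivalent product states are then merged.
With 6 states:
        0   1  
>  s0   s1  s2 
 * s1   s1  s3 
   s2   s3  s4 
   s3   s3  s5 
   s4   s5  s0 
   s5   s5  s1 
(> = start, * = accepting)

start=s0 accept=s1 s0-0->s1 s0-1->s2 s1-0->s1 s1-1->s3 s2-0->s3 s2-1->s4 s3-0->s3 s3-1->s5 s4-0->s5 s4-1->s0 s5-0->s5 s5-1->s1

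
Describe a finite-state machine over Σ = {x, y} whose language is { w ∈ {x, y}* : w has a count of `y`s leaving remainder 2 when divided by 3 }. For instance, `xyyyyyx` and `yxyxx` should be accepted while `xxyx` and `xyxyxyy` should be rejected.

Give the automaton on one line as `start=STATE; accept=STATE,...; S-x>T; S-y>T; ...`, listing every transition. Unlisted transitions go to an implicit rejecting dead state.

start=q0; accept=q2; q0-x>q0; q0-y>q1; q1-x>q1; q1-y>q2; q2-x>q2; q2-y>q0

The only thing that matters is how many `y`s have appeared, reduced mod 3. Use one state per residue: q0 for 0, …, q2 for 2. Reading `y` moves to the next residue; anything else stays put. q2 is accepting.
        x   y  
>  q0   q0  q1 
   q1   q1  q2 
 * q2   q2  q0 
(> = start, * = accepting)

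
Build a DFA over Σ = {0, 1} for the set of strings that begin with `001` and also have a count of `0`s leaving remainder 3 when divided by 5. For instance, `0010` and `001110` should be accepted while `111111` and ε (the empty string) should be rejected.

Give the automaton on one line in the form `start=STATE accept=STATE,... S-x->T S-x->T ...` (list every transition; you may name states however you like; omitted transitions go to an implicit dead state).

start=A accept=J A-0->B A-1->C B-0->D B-1->E C-0->E C-1->C D-0->F D-1->G E-0->H E-1->E F-0->I F-1->F G-0->J G-1->G H-0->F H-1->H I-0->C I-1->I J-0->K J-1->J K-0->L K-1->K L-0->M L-1->L M-0->G M-1->M

Handle the two conditions separately and then intersect. One (5 states) tracks whether the input so far still matches the prefix `001`; the other (5 states) tracks the count of `0`s modulo 5. Each combined state is a pair, one component from each; accept when both components accept.
With 13 states:
       0  1 
>  A   B  C 
   B   D  E 
   C   E  C 
   D   F  G 
   E   H  E 
   F   I  F 
   G   J  G 
   H   F  H 
   I   C  I 
 * J   K  J 
   K   L  K 
   L   M  L 
   M   G  M 
(> = start, * = accepting)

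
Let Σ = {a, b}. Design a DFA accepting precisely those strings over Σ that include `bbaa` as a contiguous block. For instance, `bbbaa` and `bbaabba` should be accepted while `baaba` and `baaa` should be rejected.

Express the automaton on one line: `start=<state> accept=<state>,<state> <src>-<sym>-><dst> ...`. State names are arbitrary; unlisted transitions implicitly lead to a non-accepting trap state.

Track how much of `bbaa` has been matched so far: state s0 is no progress, s4 is the absorbing accept state reached once `bbaa` has occurred. Intermediate states record partial matches; on a mismatch, fall back to the longest reusable overlap.
        a   b  
>  s0   s0  s1 
   s1   s0  s2 
   s2   s3  s2 
   s3   s4  s1 
 * s4   s4  s4 
(> = start, * = accepting)

start=s0 accept=s4 s0-a->s0 s0-b->s1 s1-a->s0 s1-b->s2 s2-a->s3 s2-b->s2 s3-a->s4 s3-b->s1 s4-a->s4 s4-b->s4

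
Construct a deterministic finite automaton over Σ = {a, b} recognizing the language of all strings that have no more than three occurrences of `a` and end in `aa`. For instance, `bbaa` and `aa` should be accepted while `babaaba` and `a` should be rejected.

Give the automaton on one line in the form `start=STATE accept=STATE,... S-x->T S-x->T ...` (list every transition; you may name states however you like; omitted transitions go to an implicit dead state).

start=s0 accept=s2,s4 s0-a->s1 s0-b->s0 s1-a->s2 s1-b->s3 s2-a->s4 s2-b->s5 s3-a->s6 s3-b->s3 s4-a->s7 s4-b->s8 s5-a->s9 s5-b->s5 s6-a->s4 s6-b->s5 s7-a->s7 s7-b->s10 s8-a->s11 s8-b->s8 s9-a->s7 s9-b->s8 s10-a->s11 s10-b->s10 s11-a->s7 s11-b->s10

Build one automaton per condition and run them in lockstep. The first has 5 states tracking the count of `a`s, saturating at 4; the second has 3 states tracking how much of the suffix `aa` has currently been matched. A product state is a pair (one from each), accepting exactly when both do.
12 states suffice.
          a    b  
>  s0     s1   s0 
   s1     s2   s3 
 * s2     s4   s5 
   s3     s6   s3 
 * s4     s7   s8 
   s5     s9   s5 
   s6     s4   s5 
   s7     s7  s10 
   s8    s11   s8 
   s9     s7   s8 
   s10   s11  s10 
   s11    s7  s10 
(> = start, * = accepting)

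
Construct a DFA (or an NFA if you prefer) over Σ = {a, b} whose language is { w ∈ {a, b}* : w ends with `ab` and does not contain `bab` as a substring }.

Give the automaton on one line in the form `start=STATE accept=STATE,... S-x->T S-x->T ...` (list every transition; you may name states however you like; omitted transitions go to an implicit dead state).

start=q0 accept=q3 q0-a->q1 q0-b->q2 q1-a->q1 q1-b->q3 q2-a->q4 q2-b->q2 q3-a->q4 q3-b->q2 q4-a->q1 q4-b->q5 q5-a->q5 q5-b->q5

Run two small machines in parallel and take their product. One (3 states) tracks how much of the suffix `ab` has currently been matched; the other (4 states) tracks partial matches of the forbidden pattern `bab`. Each combined state is a pair, one component from each; accept when both components accept. Equivalent product states are then merged.
        a   b  
>  q0   q1  q2 
   q1   q1  q3 
   q2   q4  q2 
 * q3   q4  q2 
   q4   q1  q5 
   q5   q5  q5 
(> = start, * = accepting)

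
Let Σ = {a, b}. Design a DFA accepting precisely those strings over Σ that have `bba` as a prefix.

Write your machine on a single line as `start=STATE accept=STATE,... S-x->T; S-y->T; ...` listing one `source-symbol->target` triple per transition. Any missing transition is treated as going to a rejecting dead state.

start=S0; accept=S3; S0-a->S4; S0-b->S1; S1-a->S4; S1-b->S2; S2-a->S3; S2-b->S4; S3-a->S3; S3-b->S3; S4-a->S4; S4-b->S4

Walk along `bba` while the input agrees: from S0 take `b` to S1, and so on. Any deviation drops to the rejecting sink S4. Once S3 is reached the prefix is confirmed and every continuation is accepted.
5 states suffice.
        a   b  
>  S0   S4  S1 
   S1   S4  S2 
   S2   S3  S4 
 * S3   S3  S3 
   S4   S4  S4 
(> = start, * = accepting)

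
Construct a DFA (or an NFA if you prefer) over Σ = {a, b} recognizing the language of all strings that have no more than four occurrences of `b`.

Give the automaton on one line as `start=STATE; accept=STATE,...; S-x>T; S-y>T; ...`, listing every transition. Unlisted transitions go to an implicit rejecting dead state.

start=s0; accept=s0,s1,s2,s3,s4; s0-a>s0; s0-b>s1; s1-a>s1; s1-b>s2; s2-a>s2; s2-b>s3; s3-a>s3; s3-b>s4; s4-a>s4; s4-b>s5; s5-a>s5; s5-b>s5

Only the number of `b`s matters, and only up to 5. Make a chain s0 → s1 → s2 → s3 → s4 → s5 advanced by each `b` (with s5 absorbing); every other symbol self-loops. The accepting set is {s0, s1, s2, s3, s4}.
6 states suffice.
        a   b  
>* s0   s0  s1 
 * s1   s1  s2 
 * s2   s2  s3 
 * s3   s3  s4 
 * s4   s4  s5 
   s5   s5  s5 
(> = start, * = accepting)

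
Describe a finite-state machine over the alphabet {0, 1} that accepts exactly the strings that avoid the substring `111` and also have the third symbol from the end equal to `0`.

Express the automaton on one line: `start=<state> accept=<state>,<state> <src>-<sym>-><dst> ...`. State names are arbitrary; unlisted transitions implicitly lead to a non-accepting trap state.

Handle the two conditions separately and then intersect. The first has 4 states tracking partial matches of the forbidden pattern `111`; the second has 15 states tracking the last 3 symbols read. A product state is a pair (one from each), accepting exactly when both do.
With 22 states:
          0    1  
>  s0     s1   s2 
   s1     s3   s4 
   s2     s5   s6 
   s3     s7   s8 
   s4     s9  s10 
   s5    s11  s12 
   s6    s13  s14 
 * s7     s7   s8 
 * s8     s9  s10 
 * s9    s11  s12 
 * s10   s13  s14 
   s11    s7   s8 
   s12    s9  s10 
   s13   s11  s12 
   s14   s15  s14 
   s15   s16  s17 
   s16   s18  s19 
   s17   s20  s21 
   s18   s18  s19 
   s19   s20  s21 
   s20   s16  s17 
   s21   s15  s14 
(> = start, * = accepting)

start=s0 accept=s7,s8,s9,s10 s0-0->s1 s0-1->s2 s1-0->s3 s1-1->s4 s2-0->s5 s2-1->s6 s3-0->s7 s3-1->s8 s4-0->s9 s4-1->s10 s5-0->s11 s5-1->s12 s6-0->s13 s6-1->s14 s7-0->s7 s7-1->s8 s8-0->s9 s8-1->s10 s9-0->s11 s9-1->s12 s10-0->s13 s10-1->s14 s11-0->s7 s11-1->s8 s12-0->s9 s12-1->s10 s13-0->s11 s13-1->s12 s14-0->s15 s14-1->s14 s15-0->s16 s15-1->s17 s16-0->s18 s16-1->s19 s17-0->s20 s17-1->s21 s18-0->s18 s18-1->s19 s19-0->s20 s19-1->s21 s20-0->s16 s20-1->s17 s21-0->s15 s21-1->s14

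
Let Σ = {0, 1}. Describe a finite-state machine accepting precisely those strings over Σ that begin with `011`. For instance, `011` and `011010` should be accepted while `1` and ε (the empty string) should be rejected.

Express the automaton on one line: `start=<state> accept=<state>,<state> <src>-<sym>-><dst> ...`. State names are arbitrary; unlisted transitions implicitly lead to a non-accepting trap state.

Check the first 3 symbols one by one: S0 through S2 record how many have matched `011` so far; any wrong symbol goes to the dead state S4. After all 3 match we enter the accepting sink S3.
A 5-state machine:
        0   1  
>  S0   S1  S4 
   S1   S4  S2 
   S2   S4  S3 
 * S3   S3  S3 
   S4   S4  S4 
(> = start, * = accepting)

start=S0 accept=S3 S0-0->S1 S0-1->S4 S1-0->S4 S1-1->S2 S2-0->S4 S2-1->S3 S3-0->S3 S3-1->S3 S4-0->S4 S4-1->S4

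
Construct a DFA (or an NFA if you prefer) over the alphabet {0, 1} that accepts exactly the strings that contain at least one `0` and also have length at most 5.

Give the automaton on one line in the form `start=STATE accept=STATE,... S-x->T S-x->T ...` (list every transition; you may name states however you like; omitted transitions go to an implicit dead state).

start=S0 accept=S1,S3,S4,S6,S7,S9,S10,S12,S13 S0-0->S1 S0-1->S2 S1-0->S3 S1-1->S4 S2-0->S4 S2-1->S5 S3-0->S6 S3-1->S6 S4-0->S6 S4-1->S7 S5-0->S7 S5-1->S8 S6-0->S9 S6-1->S9 S7-0->S9 S7-1->S10 S8-0->S10 S8-1->S11 S9-0->S12 S9-1->S12 S10-0->S12 S10-1->S13 S11-0->S13 S11-1->S14 S12-0->S15 S12-1->S15 S13-0->S15 S13-1->S16 S14-0->S16 S14-1->S17 S15-0->S15 S15-1->S15 S16-0->S15 S16-1->S16 S17-0->S16 S17-1->S17

Handle the two conditions separately and then intersect. The first has 3 states tracking the count of `0`s, saturating at 2; the second has 7 states tracking the input length, saturating at 6. A product state is a pair (one from each), accepting exactly when both do.
18 states suffice.
          0    1  
>  S0     S1   S2 
 * S1     S3   S4 
   S2     S4   S5 
 * S3     S6   S6 
 * S4     S6   S7 
   S5     S7   S8 
 * S6     S9   S9 
 * S7     S9  S10 
   S8    S10  S11 
 * S9    S12  S12 
 * S10   S12  S13 
   S11   S13  S14 
 * S12   S15  S15 
 * S13   S15  S16 
   S14   S16  S17 
   S15   S15  S15 
   S16   S15  S16 
   S17   S16  S17 
(> = start, * = accepting)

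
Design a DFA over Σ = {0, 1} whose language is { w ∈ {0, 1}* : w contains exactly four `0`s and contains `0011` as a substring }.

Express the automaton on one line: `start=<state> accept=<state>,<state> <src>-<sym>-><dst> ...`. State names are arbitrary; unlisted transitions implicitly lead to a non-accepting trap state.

Build one automaton per condition and run them in lockstep. One (6 states) tracks the count of `0`s, saturating at 5; the other (5 states) tracks whether and how much of `0011` has been seen. Each combined state is a pair, one component from each; accept when both components accept.
With 23 states:
       0  1 
>  A   B  A 
   B   C  D 
   C   E  F 
   D   G  D 
   E   H  I 
   F   J  K 
   G   E  L 
   H   M  N 
   I   O  P 
   J   H  Q 
   K   P  K 
   L   J  L 
   M   M  R 
   N   S  T 
   O   M  U 
   P   T  P 
   Q   O  Q 
   R   S  V 
   S   M  W 
 * T   V  T 
   U   S  U 
   V   V  V 
   W   S  W 
(> = start, * = accepting)

start=A accept=T A-0->B A-1->A B-0->C B-1->D C-0->E C-1->F D-0->G D-1->D E-0->H E-1->I F-0->J F-1->K G-0->E G-1->L H-0->M H-1->N I-0->O I-1->P J-0->H J-1->Q K-0->P K-1->K L-0->J L-1->L M-0->M M-1->R N-0->S N-1->T O-0->M O-1->U P-0->T P-1->P Q-0->O Q-1->Q R-0->S R-1->V S-0->M S-1->W T-0->V T-1->T U-0->S U-1->U V-0->V V-1->V W-0->S W-1->W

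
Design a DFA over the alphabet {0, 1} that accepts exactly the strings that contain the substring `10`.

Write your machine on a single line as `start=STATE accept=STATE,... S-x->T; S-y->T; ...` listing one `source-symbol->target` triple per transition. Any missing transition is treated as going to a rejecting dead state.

start=S0; accept=S2; S0-0->S0; S0-1->S1; S1-0->S2; S1-1->S1; S2-0->S2; S2-1->S2

Track how much of `10` has been matched so far: state S0 is no progress, S2 is the absorbing accept state reached once `10` has occurred. Intermediate states record partial matches; on a mismatch, fall back to the longest reusable overlap.
3 states suffice.
        0   1  
>  S0   S0  S1 
   S1   S2  S1 
 * S2   S2  S2 
(> = start, * = accepting)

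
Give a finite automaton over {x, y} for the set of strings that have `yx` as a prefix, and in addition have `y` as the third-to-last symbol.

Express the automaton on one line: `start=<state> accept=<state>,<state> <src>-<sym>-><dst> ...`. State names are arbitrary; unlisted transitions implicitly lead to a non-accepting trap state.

Handle the two conditions separately and then intersect. The first has 4 states tracking whether the input so far still matches the prefix `yx`; the second has 15 states tracking the last 3 symbols read. A product state is a pair (one from each), accepting exactly when both do. Minimizing collapses redundant product states.
With 11 states:
          x    y  
>  s0     s1   s2 
   s1     s1   s1 
   s2     s3   s1 
   s3     s4   s5 
 * s4     s6   s7 
 * s5     s3   s8 
   s6     s6   s7 
   s7     s3   s8 
   s8     s9  s10 
 * s9     s4   s5 
 * s10    s9  s10 
(> = start, * = accepting)

start=s0 accept=s4,s5,s9,s10 s0-x->s1 s0-y->s2 s1-x->s1 s1-y->s1 s2-x->s3 s2-y->s1 s3-x->s4 s3-y->s5 s4-x->s6 s4-y->s7 s5-x->s3 s5-y->s8 s6-x->s6 s6-y->s7 s7-x->s3 s7-y->s8 s8-x->s9 s8-y->s10 s9-x->s4 s9-y->s5 s10-x->s9 s10-y->s10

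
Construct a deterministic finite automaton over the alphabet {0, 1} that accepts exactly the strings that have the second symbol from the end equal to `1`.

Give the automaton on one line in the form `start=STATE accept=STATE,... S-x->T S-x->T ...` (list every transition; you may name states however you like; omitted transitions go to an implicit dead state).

A DFA must remember the last 2 symbols (since which symbol is second-to-last isn't known until the input ends). Use one state per possible window of the last ≤2 symbols; accept from those whose window starts with `1`.
7 states suffice.
        0   1  
>  s0   s1  s2 
   s1   s3  s4 
   s2   s5  s6 
   s3   s3  s4 
   s4   s5  s6 
 * s5   s3  s4 
 * s6   s5  s6 
(> = start, * = accepting)

start=s0 accept=s5,s6 s0-0->s1 s0-1->s2 s1-0->s3 s1-1->s4 s2-0->s5 s2-1->s6 s3-0->s3 s3-1->s4 s4-0->s5 s4-1->s6 s5-0->s3 s5-1->s4 s6-0->s5 s6-1->s6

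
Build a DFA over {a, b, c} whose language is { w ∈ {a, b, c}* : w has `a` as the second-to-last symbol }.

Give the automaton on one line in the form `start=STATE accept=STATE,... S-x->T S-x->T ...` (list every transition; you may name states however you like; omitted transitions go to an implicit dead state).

start=q0 accept=q4,q5,q6 q0-a->q1 q0-b->q2 q0-c->q3 q1-a->q4 q1-b->q5 q1-c->q6 q2-a->q7 q2-b->q8 q2-c->q9 q3-a->q10 q3-b->q11 q3-c->q12 q4-a->q4 q4-b->q5 q4-c->q6 q5-a->q7 q5-b->q8 q5-c->q9 q6-a->q10 q6-b->q11 q6-c->q12 q7-a->q4 q7-b->q5 q7-c->q6 q8-a->q7 q8-b->q8 q8-c->q9 q9-a->q10 q9-b->q11 q9-c->q12 q10-a->q4 q10-b->q5 q10-c->q6 q11-a->q7 q11-b->q8 q11-c->q9 q12-a->q10 q12-b->q11 q12-c->q12

A DFA must remember the last 2 symbols (since which symbol is second-to-last isn't known until the input ends). Use one state per possible window of the last ≤2 symbols; accept from those whose window starts with `a`.
          a    b    c  
>  q0     q1   q2   q3 
   q1     q4   q5   q6 
   q2     q7   q8   q9 
   q3    q10  q11  q12 
 * q4     q4   q5   q6 
 * q5     q7   q8   q9 
 * q6    q10  q11  q12 
   q7     q4   q5   q6 
   q8     q7   q8   q9 
   q9    q10  q11  q12 
   q10    q4   q5   q6 
   q11    q7   q8   q9 
   q12   q10  q11  q12 
(> = start, * = accepting)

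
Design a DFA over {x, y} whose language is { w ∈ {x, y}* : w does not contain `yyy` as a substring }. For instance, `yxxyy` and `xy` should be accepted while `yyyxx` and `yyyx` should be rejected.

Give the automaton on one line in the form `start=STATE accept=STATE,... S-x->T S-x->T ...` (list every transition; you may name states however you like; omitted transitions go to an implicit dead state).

start=A accept=A,B,C A-x->A A-y->B B-x->A B-y->C C-x->A C-y->D D-x->D D-y->D

This is the complement of 'contains `yyy`'. Use the same substring-matching states — A through D holding how much of `yyy` has just been matched — but flip the accepting set: everything except the trap D accepts.
       x  y 
>* A   A  B 
 * B   A  C 
 * C   A  D 
   D   D  D 
(> = start, * = accepting)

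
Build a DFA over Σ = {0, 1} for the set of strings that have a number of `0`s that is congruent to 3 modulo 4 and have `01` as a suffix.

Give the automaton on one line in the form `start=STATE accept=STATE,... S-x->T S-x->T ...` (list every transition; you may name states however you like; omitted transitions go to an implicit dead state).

Handle the two conditions separately and then intersect. One (4 states) tracks the count of `0`s modulo 4; the other (3 states) tracks how much of the suffix `01` has currently been matched. Each combined state is a pair, one component from each; accept when both components accept.
12 states suffice.
          0    1  
>  S0     S1   S0 
   S1     S2   S3 
   S2     S4   S5 
   S3     S2   S6 
   S4     S7   S8 
   S5     S4   S9 
   S6     S2   S6 
   S7     S1  S10 
 * S8     S7  S11 
   S9     S4   S9 
   S10    S1   S0 
   S11    S7  S11 
(> = start, * = accepting)

start=S0 accept=S8 S0-0->S1 S0-1->S0 S1-0->S2 S1-1->S3 S2-0->S4 S2-1->S5 S3-0->S2 S3-1->S6 S4-0->S7 S4-1->S8 S5-0->S4 S5-1->S9 S6-0->S2 S6-1->S6 S7-0->S1 S7-1->S10 S8-0->S7 S8-1->S11 S9-0->S4 S9-1->S9 S10-0->S1 S10-1->S0 S11-0->S7 S11-1->S11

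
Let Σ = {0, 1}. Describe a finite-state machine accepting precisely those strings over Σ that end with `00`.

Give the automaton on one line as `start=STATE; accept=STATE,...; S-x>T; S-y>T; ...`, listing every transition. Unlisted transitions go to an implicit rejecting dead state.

Remember how much of `00` the current input suffix matches. State s0 means no match yet; s1 means the last symbol is `0`; s2 means the last 2 symbols are `00`. Only s2 accepts. On a mismatch, fall back to the longest proper suffix that is still a prefix of `00`.
With 3 states:
        0   1  
>  s0   s1  s0 
   s1   s2  s0 
 * s2   s2  s0 
(> = start, * = accepting)

start=s0; accept=s2; s0-0>s1; s0-1>s0; s1-0>s2; s1-1>s0; s2-0>s2; s2-1>s0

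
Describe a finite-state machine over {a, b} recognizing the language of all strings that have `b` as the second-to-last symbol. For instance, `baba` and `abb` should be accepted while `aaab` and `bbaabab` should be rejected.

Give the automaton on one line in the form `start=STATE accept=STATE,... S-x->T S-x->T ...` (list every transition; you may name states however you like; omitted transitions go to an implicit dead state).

Because acceptance depends on a position counted from the end, the machine has to buffer the most recent 2 symbols. Make each state the string of the last up-to-2 symbols read; on input `x` shift the window left and append `x`. Accept when the buffered window has length 2 and begins with `b`.
With 7 states:
        a   b  
>  q0   q1  q2 
   q1   q3  q4 
   q2   q5  q6 
   q3   q3  q4 
   q4   q5  q6 
 * q5   q3  q4 
 * q6   q5  q6 
(> = start, * = accepting)

start=q0 accept=q5,q6 q0-a->q1 q0-b->q2 q1-a->q3 q1-b->q4 q2-a->q5 q2-b->q6 q3-a->q3 q3-b->q4 q4-a->q5 q4-b->q6 q5-a->q3 q5-b->q4 q6-a->q5 q6-b->q6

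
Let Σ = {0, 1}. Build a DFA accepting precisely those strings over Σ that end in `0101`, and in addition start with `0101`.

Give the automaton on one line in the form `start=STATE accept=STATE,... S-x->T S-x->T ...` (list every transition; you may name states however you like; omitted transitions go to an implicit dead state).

start=q0 accept=q5 q0-0->q1 q0-1->q2 q1-0->q2 q1-1->q3 q2-0->q2 q2-1->q2 q3-0->q4 q3-1->q2 q4-0->q2 q4-1->q5 q5-0->q6 q5-1->q7 q6-0->q8 q6-1->q5 q7-0->q8 q7-1->q7 q8-0->q8 q8-1->q9 q9-0->q6 q9-1->q7

Run two small machines in parallel and take their product. One (5 states) tracks how much of the suffix `0101` has currently been matched; the other (6 states) tracks whether the input so far still matches the prefix `0101`. Each combined state is a pair, one component from each; accept when both components accept. After merging equivalent states the machine shrinks.
        0   1  
>  q0   q1  q2 
   q1   q2  q3 
   q2   q2  q2 
   q3   q4  q2 
   q4   q2  q5 
 * q5   q6  q7 
   q6   q8  q5 
   q7   q8  q7 
   q8   q8  q9 
   q9   q6  q7 
(> = start, * = accepting)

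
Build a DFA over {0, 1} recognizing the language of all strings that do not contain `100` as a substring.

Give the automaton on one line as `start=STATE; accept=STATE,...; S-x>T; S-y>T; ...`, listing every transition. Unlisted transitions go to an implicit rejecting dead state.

start=q0; accept=q0,q1,q2; q0-0>q0; q0-1>q1; q1-0>q2; q1-1>q1; q2-0>q3; q2-1>q1; q3-0>q3; q3-1>q3

This is the complement of 'contains `100`'. Use the same substring-matching states — q0 through q3 holding how much of `100` has just been matched — but flip the accepting set: everything except the trap q3 accepts.
4 states suffice.
        0   1  
>* q0   q0  q1 
 * q1   q2  q1 
 * q2   q3  q1 
   q3   q3  q3 
(> = start, * = accepting)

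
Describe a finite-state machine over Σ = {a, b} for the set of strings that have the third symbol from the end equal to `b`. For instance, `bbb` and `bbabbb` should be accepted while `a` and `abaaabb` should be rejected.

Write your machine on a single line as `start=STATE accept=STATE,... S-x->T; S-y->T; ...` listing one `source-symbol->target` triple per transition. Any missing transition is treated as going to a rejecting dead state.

Because acceptance depends on a position counted from the end, the machine has to buffer the most recent 3 symbols. Make each state the string of the last up-to-3 symbols read; on input `x` shift the window left and append `x`. Accept when the buffered window has length 3 and begins with `b`.
With 15 states:
          a    b  
>  q0     q1   q2 
   q1     q3   q4 
   q2     q5   q6 
   q3     q7   q8 
   q4     q9  q10 
   q5    q11  q12 
   q6    q13  q14 
   q7     q7   q8 
   q8     q9  q10 
   q9    q11  q12 
   q10   q13  q14 
 * q11    q7   q8 
 * q12    q9  q10 
 * q13   q11  q12 
 * q14   q13  q14 
(> = start, * = accepting)

start=q0; accept=q11,q12,q13,q14; q0-a->q1; q0-b->q2; q1-a->q3; q1-b->q4; q2-a->q5; q2-b->q6; q3-a->q7; q3-b->q8; q4-a->q9; q4-b->q10; q5-a->q11; q5-b->q12; q6-a->q13; q6-b->q14; q7-a->q7; q7-b->q8; q8-a->q9; q8-b->q10; q9-a->q11; q9-b->q12; q10-a->q13; q10-b->q14; q11-a->q7; q11-b->q8; q12-a->q9; q12-b->q10; q13-a->q11; q13-b->q12; q14-a->q13; q14-b->q14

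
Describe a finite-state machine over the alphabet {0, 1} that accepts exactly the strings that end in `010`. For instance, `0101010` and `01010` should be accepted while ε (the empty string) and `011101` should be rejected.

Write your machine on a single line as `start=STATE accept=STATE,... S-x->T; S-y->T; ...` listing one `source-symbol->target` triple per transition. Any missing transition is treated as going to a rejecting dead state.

Remember how much of `010` the current input suffix matches. State q0 means no match yet; q1 means the last symbol is `0`; q2 means the last 2 symbols are `01`; q3 means the last 3 symbols are `010`. Only q3 accepts. On a mismatch, fall back to the longest proper suffix that is still a prefix of `010`.
A 4-state machine:
        0   1  
>  q0   q1  q0 
   q1   q1  q2 
   q2   q3  q0 
 * q3   q1  q2 
(> = start, * = accepting)

start=q0; accept=q3; q0-0->q1; q0-1->q0; q1-0->q1; q1-1->q2; q2-0->q3; q2-1->q0; q3-0->q1; q3-1->q2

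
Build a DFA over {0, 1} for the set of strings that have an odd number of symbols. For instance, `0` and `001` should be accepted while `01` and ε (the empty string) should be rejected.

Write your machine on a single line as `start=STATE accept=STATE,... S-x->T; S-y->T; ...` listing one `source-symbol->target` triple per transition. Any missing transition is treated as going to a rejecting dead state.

start=A; accept=B; A-0->B; A-1->B; B-0->A; B-1->A

Count input length modulo 2: every symbol advances one step around the cycle A → B → A. Accept at B.
A 2-state machine:
       0  1 
>  A   B  B 
 * B   A  A 
(> = start, * = accepting)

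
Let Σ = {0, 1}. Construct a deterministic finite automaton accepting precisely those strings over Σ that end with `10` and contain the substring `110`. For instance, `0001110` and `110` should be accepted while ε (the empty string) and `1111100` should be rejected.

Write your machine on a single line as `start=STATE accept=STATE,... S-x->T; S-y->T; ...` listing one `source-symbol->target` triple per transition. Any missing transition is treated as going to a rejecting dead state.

start=q0; accept=q3; q0-0->q0; q0-1->q1; q1-0->q0; q1-1->q2; q2-0->q3; q2-1->q2; q3-0->q4; q3-1->q2; q4-0->q4; q4-1->q2

Run two small machines in parallel and take their product. One (3 states) tracks how much of the suffix `10` has currently been matched; the other (4 states) tracks whether and how much of `110` has been seen. Each combined state is a pair, one component from each; accept when both components accept. After merging equivalent states the machine shrinks.
With 5 states:
        0   1  
>  q0   q0  q1 
   q1   q0  q2 
   q2   q3  q2 
 * q3   q4  q2 
   q4   q4  q2 
(> = start, * = accepting)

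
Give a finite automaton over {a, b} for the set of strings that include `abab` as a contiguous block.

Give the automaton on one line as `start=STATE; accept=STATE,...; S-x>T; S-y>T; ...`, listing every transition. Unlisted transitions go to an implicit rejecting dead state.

States S0..S3 record the length of the longest prefix of `abab` that matches the current input suffix. Reaching S4 means `abab` has been seen, and we stay there forever. Accept from S4.
With 5 states:
        a   b  
>  S0   S1  S0 
   S1   S1  S2 
   S2   S3  S0 
   S3   S1  S4 
 * S4   S4  S4 
(> = start, * = accepting)

start=S0; accept=S4; S0-a>S1; S0-b>S0; S1-a>S1; S1-b>S2; S2-a>S3; S2-b>S0; S3-a>S1; S3-b>S4; S4-a>S4; S4-b>S4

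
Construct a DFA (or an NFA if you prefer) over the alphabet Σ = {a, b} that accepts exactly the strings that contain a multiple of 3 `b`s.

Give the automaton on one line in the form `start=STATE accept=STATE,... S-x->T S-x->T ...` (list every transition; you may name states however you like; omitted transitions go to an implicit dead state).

start=q0 accept=q0 q0-a->q0 q0-b->q1 q1-a->q1 q1-b->q2 q2-a->q2 q2-b->q0

Keep the running count of `b`s modulo 3: each `b` advances along the cycle q0 → q1 → q2 → q0 while other symbols loop. Accept at q0.
        a   b  
>* q0   q0  q1 
   q1   q1  q2 
   q2   q2  q0 
(> = start, * = accepting)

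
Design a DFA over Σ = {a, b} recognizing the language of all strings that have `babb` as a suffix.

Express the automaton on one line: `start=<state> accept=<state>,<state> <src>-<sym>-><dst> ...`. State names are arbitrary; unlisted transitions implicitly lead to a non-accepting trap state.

Remember how much of `babb` the current input suffix matches. State q0 means no match yet; q1 means the last symbol is `b`; q2 means the last 2 symbols are `ba`; q3 means the last 3 symbols are `bab`; q4 means the last 4 symbols are `babb`. Only q4 accepts. On a mismatch, fall back to the longest proper suffix that is still a prefix of `babb`.
A 5-state machine:
        a   b  
>  q0   q0  q1 
   q1   q2  q1 
   q2   q0  q3 
   q3   q2  q4 
 * q4   q2  q1 
(> = start, * = accepting)

start=q0 accept=q4 q0-a->q0 q0-b->q1 q1-a->q2 q1-b->q1 q2-a->q0 q2-b->q3 q3-a->q2 q3-b->q4 q4-a->q2 q4-b->q1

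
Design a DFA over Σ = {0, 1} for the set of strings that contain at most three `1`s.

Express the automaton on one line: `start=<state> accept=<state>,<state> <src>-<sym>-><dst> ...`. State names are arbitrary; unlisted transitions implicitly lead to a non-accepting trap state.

Count `1`s, saturating at 4: states S0 through S3 mean 0 through 3 `1`s seen; S4 means more than 3. Each `1` increments (capped at S4); other symbols loop. Accept from {S0, S1, S2, S3}.
With 5 states:
        0   1  
>* S0   S0  S1 
 * S1   S1  S2 
 * S2   S2  S3 
 * S3   S3  S4 
   S4   S4  S4 
(> = start, * = accepting)

start=S0 accept=S0,S1,S2,S3 S0-0->S0 S0-1->S1 S1-0->S1 S1-1->S2 S2-0->S2 S2-1->S3 S3-0->S3 S3-1->S4 S4-0->S4 S4-1->S4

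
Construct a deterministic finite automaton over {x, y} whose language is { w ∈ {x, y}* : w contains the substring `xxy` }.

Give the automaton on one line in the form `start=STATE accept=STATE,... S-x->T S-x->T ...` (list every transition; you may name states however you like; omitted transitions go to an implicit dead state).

start=S0 accept=S3 S0-x->S1 S0-y->S0 S1-x->S2 S1-y->S0 S2-x->S2 S2-y->S3 S3-x->S3 S3-y->S3

Track how much of `xxy` has been matched so far: state S0 is no progress, S3 is the absorbing accept state reached once `xxy` has occurred. Intermediate states record partial matches; on a mismatch, fall back to the longest reusable overlap.
        x   y  
>  S0   S1  S0 
   S1   S2  S0 
   S2   S2  S3 
 * S3   S3  S3 
(> = start, * = accepting)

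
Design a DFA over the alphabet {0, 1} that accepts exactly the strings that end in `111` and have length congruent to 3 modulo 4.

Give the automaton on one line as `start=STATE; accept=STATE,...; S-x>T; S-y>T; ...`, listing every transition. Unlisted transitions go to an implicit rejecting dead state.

Build one automaton per condition and run them in lockstep. The first has 4 states tracking how much of the suffix `111` has currently been matched; the second has 4 states tracking the input length modulo 4. A product state is a pair (one from each), accepting exactly when both do. Minimizing collapses redundant product states.
7 states suffice.
       0  1 
>  A   B  C 
   B   D  D 
   C   D  E 
   D   F  F 
   E   F  G 
   F   A  A 
 * G   A  A 
(> = start, * = accepting)

start=A; accept=G; A-0>B; A-1>C; B-0>D; B-1>D; C-0>D; C-1>E; D-0>F; D-1>F; E-0>F; E-1>G; F-0>A; F-1>A; G-0>A; G-1>A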